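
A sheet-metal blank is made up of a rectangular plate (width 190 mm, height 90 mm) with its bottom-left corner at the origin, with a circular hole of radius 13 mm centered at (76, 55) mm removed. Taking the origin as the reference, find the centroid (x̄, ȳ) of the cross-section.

plate: A = 190 × 90 = 17100.00, centroid at (95.00, 45.00).
hole: A = −π·13² = -530.93, centroid at (76.00, 55.00).
ΣA = 16569.07 mm²
ΣAx̄ = (17100.00)(95.00) + (-530.93)(76.00) = 1584149.38 mm³
ΣAȳ = (17100.00)(45.00) + (-530.93)(55.00) = 740298.90 mm³
x̄ = 1584149.38 / 16569.07 = 95.61 mm
ȳ = 740298.90 / 16569.07 = 44.68 mm

x̄ = 95.61 mm, ȳ = 44.68 mm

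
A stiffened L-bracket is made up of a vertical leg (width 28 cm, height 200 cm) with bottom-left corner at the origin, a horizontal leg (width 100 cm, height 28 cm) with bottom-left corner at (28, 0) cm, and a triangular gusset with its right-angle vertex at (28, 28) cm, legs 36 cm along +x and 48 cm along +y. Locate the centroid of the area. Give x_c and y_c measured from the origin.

Part | A | x̄ᵢ | ȳᵢ | A·x̄ᵢ | A·ȳᵢ
vertical leg | 5600.00 | 14.00 | 100.00 | 78400.00 | 560000.00
horizontal leg | 2800.00 | 78.00 | 14.00 | 218400.00 | 39200.00
gusset | 864.00 | 40.00 | 44.00 | 34560.00 | 38016.00
Σ | 9264.00 |  |  | 331360.00 | 637216.00
x_c = 331360.00 / 9264.00 = 35.77 cm
y_c = 637216.00 / 9264.00 = 68.78 cm

x_c = 35.77 cm, y_c = 68.78 cm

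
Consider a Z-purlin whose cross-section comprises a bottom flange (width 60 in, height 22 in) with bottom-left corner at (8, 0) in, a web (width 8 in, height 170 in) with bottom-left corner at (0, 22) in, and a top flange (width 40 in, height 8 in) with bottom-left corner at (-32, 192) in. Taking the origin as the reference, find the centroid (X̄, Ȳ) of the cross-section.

bottom flange: A = 60 × 22 = 1320.00, centroid at (38.00, 11.00).
web: A = 8 × 170 = 1360.00, centroid at (4.00, 107.00).
top flange: A = 40 × 8 = 320.00, centroid at (-12.00, 196.00).
ΣA = 3000.00 in²
ΣAX̄ = (1320.00)(38.00) + (1360.00)(4.00) + (320.00)(-12.00) = 51760.00 in³
ΣAȲ = (1320.00)(11.00) + (1360.00)(107.00) + (320.00)(196.00) = 222760.00 in³
X̄ = 51760.00 / 3000.00 = 17.25 in
Ȳ = 222760.00 / 3000.00 = 74.25 in

X̄ = 17.25 in, Ȳ = 74.25 in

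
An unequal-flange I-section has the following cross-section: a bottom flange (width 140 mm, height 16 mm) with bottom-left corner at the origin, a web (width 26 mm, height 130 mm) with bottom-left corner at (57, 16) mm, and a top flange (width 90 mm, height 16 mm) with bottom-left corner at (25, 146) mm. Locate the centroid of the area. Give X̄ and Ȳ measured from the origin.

X̄ = 70.00 mm, Ȳ = 72.73 mm

Part | A | x̄ᵢ | ȳᵢ | A·x̄ᵢ | A·ȳᵢ
bottom flange | 2240.00 | 70.00 | 8.00 | 156800.00 | 17920.00
web | 3380.00 | 70.00 | 81.00 | 236600.00 | 273780.00
top flange | 1440.00 | 70.00 | 154.00 | 100800.00 | 221760.00
Σ | 7060.00 |  |  | 494200.00 | 513460.00
X̄ = 494200.00 / 7060.00 = 70.00 mm
Ȳ = 513460.00 / 7060.00 = 72.73 mm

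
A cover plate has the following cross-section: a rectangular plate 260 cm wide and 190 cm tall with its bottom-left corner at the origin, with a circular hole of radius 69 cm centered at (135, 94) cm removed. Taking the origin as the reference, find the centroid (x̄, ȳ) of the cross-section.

x̄ = 127.83 cm, ȳ = 95.43 cm

plate: A = 260 × 190 = 49400.00, centroid at (130.00, 95.00).
hole: A = −π·69² = -14957.12, centroid at (135.00, 94.00).
ΣA = 34442.88 cm²
ΣAx̄ = (49400.00)(130.00) + (-14957.12)(135.00) = 4402788.45 cm³
ΣAȳ = (49400.00)(95.00) + (-14957.12)(94.00) = 3287030.47 cm³
x̄ = 4402788.45 / 34442.88 = 127.83 cm
ȳ = 3287030.47 / 34442.88 = 95.43 cm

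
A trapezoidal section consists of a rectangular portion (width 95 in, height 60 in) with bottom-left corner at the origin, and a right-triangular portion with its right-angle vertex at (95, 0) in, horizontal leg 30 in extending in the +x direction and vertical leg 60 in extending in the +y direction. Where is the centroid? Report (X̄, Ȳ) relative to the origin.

rectangular portion: A = 95 × 60 = 5700.00, centroid at (47.50, 30.00).
triangular portion: A = ½·30·60 = 900.00, centroid at (105.00, 20.00).
ΣA = 6600.00 in², ΣAX̄ = 365250.00 in³, ΣAȲ = 189000.00 in³.
X̄ = 365250.00/6600.00 = 55.34 in; Ȳ = 189000.00/6600.00 = 28.64 in.

X̄ = 55.34 in, Ȳ = 28.64 in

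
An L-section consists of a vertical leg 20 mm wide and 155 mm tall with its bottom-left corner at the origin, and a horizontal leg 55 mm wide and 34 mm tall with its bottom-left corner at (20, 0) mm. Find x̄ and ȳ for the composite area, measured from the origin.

x̄ = 24.11 mm, ȳ = 54.74 mm

vertical leg: A = 20 × 155 = 3100.00, centroid at (10.00, 77.50).
horizontal leg: A = 55 × 34 = 1870.00, centroid at (47.50, 17.00).
ΣA = 4970.00 mm², ΣAx̄ = 119825.00 mm³, ΣAȳ = 272040.00 mm³.
x̄ = 119825.00/4970.00 = 24.11 mm; ȳ = 272040.00/4970.00 = 54.74 mm.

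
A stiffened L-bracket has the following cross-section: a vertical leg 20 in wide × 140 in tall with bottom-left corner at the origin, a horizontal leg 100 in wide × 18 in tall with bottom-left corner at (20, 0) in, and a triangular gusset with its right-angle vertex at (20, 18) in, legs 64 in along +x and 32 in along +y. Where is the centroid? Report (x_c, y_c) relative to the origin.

x_c = 34.91 in, y_c = 42.95 in

vertical leg: A = 20 × 140 = 2800.00, centroid at (10.00, 70.00).
horizontal leg: A = 100 × 18 = 1800.00, centroid at (70.00, 9.00).
gusset: A = ½·64·32 = 1024.00, centroid at (41.33, 28.67).
ΣA = 5624.00 in², ΣAx_c = 196325.33 in³, ΣAy_c = 241554.67 in³.
x_c = 196325.33/5624.00 = 34.91 in; y_c = 241554.67/5624.00 = 42.95 in.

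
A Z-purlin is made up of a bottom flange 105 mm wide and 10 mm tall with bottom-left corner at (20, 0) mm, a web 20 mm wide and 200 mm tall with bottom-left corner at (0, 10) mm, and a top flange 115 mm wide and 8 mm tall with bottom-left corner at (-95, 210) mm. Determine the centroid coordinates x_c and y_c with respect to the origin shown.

x_c = 13.67 mm, y_c = 107.56 mm

Part | A | x̄ᵢ | ȳᵢ | A·x̄ᵢ | A·ȳᵢ
bottom flange | 1050.00 | 72.50 | 5.00 | 76125.00 | 5250.00
web | 4000.00 | 10.00 | 110.00 | 40000.00 | 440000.00
top flange | 920.00 | -37.50 | 214.00 | -34500.00 | 196880.00
Σ | 5970.00 |  |  | 81625.00 | 642130.00
x_c = 81625.00 / 5970.00 = 13.67 mm
y_c = 642130.00 / 5970.00 = 107.56 mm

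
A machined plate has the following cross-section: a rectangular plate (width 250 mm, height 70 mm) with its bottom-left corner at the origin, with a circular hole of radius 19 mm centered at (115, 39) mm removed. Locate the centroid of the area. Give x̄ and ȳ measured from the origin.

plate: A = 250 × 70 = 17500.00, centroid at (125.00, 35.00).
hole: A = −π·19² = -1134.11, centroid at (115.00, 39.00).
ΣA = 16365.89 mm²
ΣAx̄ = (17500.00)(125.00) + (-1134.11)(115.00) = 2057076.78 mm³
ΣAȳ = (17500.00)(35.00) + (-1134.11)(39.00) = 568269.52 mm³
x̄ = 2057076.78 / 16365.89 = 125.69 mm
ȳ = 568269.52 / 16365.89 = 34.72 mm

x̄ = 125.69 mm, ȳ = 34.72 mm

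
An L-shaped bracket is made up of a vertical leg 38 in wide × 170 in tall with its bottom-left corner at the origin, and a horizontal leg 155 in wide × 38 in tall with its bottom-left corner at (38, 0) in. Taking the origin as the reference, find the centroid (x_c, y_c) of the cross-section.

x_c = 65.02 in, y_c = 53.52 in

vertical leg: A = 38 × 170 = 6460.00, centroid at (19.00, 85.00).
horizontal leg: A = 155 × 38 = 5890.00, centroid at (115.50, 19.00).
ΣA = 12350.00 in², ΣAx_c = 803035.00 in³, ΣAy_c = 661010.00 in³.
x_c = 803035.00/12350.00 = 65.02 in; y_c = 661010.00/12350.00 = 53.52 in.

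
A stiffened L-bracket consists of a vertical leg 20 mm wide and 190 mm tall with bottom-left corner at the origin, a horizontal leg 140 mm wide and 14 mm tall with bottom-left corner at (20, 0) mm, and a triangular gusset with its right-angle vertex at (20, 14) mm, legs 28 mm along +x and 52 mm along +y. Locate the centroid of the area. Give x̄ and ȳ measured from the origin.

x̄ = 36.34 mm, ȳ = 61.27 mm

vertical leg: A = 20 × 190 = 3800.00, centroid at (10.00, 95.00).
horizontal leg: A = 140 × 14 = 1960.00, centroid at (90.00, 7.00).
gusset: A = ½·28·52 = 728.00, centroid at (29.33, 31.33).
ΣA = 6488.00 mm²
ΣAx̄ = (3800.00)(10.00) + (1960.00)(90.00) + (728.00)(29.33) = 235754.67 mm³
ΣAȳ = (3800.00)(95.00) + (1960.00)(7.00) + (728.00)(31.33) = 397530.67 mm³
x̄ = 235754.67 / 6488.00 = 36.34 mm
ȳ = 397530.67 / 6488.00 = 61.27 mm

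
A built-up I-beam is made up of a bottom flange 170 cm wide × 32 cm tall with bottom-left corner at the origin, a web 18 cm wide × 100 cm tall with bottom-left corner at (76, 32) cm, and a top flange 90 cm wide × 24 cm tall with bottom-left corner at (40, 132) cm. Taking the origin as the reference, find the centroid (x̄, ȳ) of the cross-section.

Part | A | x̄ᵢ | ȳᵢ | A·x̄ᵢ | A·ȳᵢ
bottom flange | 5440.00 | 85.00 | 16.00 | 462400.00 | 87040.00
web | 1800.00 | 85.00 | 82.00 | 153000.00 | 147600.00
top flange | 2160.00 | 85.00 | 144.00 | 183600.00 | 311040.00
Σ | 9400.00 |  |  | 799000.00 | 545680.00
x̄ = 799000.00 / 9400.00 = 85.00 cm
ȳ = 545680.00 / 9400.00 = 58.05 cm

x̄ = 85.00 cm, ȳ = 58.05 cm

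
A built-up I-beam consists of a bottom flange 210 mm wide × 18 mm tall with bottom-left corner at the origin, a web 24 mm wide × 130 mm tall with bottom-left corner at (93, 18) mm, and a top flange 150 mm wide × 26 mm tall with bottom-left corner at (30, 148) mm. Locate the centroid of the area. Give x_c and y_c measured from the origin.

x_c = 105.00 mm, y_c = 85.27 mm

bottom flange: A = 210 × 18 = 3780.00, centroid at (105.00, 9.00).
web: A = 24 × 130 = 3120.00, centroid at (105.00, 83.00).
top flange: A = 150 × 26 = 3900.00, centroid at (105.00, 161.00).
ΣA = 10800.00 mm², ΣAx_c = 1134000.00 mm³, ΣAy_c = 920880.00 mm³.
x_c = 1134000.00/10800.00 = 105.00 mm; y_c = 920880.00/10800.00 = 85.27 mm.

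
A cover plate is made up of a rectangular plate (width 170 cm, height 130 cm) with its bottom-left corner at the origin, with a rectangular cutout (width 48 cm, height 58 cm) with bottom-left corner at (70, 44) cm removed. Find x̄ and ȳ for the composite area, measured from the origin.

plate: A = 170 × 130 = 22100.00, centroid at (85.00, 65.00).
hole: A = −(48 × 58) = -2784.00, centroid at (94.00, 73.00).
ΣA = 19316.00 cm², ΣAx̄ = 1616804.00 cm³, ΣAȳ = 1233268.00 cm³.
x̄ = 1616804.00/19316.00 = 83.70 cm; ȳ = 1233268.00/19316.00 = 63.85 cm.

x̄ = 83.70 cm, ȳ = 63.85 cm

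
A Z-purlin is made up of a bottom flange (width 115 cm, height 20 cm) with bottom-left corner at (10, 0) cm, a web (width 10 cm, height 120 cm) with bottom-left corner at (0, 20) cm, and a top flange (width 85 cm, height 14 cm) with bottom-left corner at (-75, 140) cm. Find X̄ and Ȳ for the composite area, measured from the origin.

X̄ = 26.14 cm, Ȳ = 62.67 cm

bottom flange: A = 115 × 20 = 2300.00, centroid at (67.50, 10.00).
web: A = 10 × 120 = 1200.00, centroid at (5.00, 80.00).
top flange: A = 85 × 14 = 1190.00, centroid at (-32.50, 147.00).
ΣA = 4690.00 cm², ΣAX̄ = 122575.00 cm³, ΣAȲ = 293930.00 cm³.
X̄ = 122575.00/4690.00 = 26.14 cm; Ȳ = 293930.00/4690.00 = 62.67 cm.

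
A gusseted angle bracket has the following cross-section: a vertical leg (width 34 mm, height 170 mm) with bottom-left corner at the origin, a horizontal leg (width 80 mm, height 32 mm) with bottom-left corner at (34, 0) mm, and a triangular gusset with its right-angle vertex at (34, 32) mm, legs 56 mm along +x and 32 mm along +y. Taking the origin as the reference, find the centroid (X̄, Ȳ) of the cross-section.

vertical leg: A = 34 × 170 = 5780.00, centroid at (17.00, 85.00).
horizontal leg: A = 80 × 32 = 2560.00, centroid at (74.00, 16.00).
gusset: A = ½·56·32 = 896.00, centroid at (52.67, 42.67).
ΣA = 9236.00 mm²
ΣAX̄ = (5780.00)(17.00) + (2560.00)(74.00) + (896.00)(52.67) = 334889.33 mm³
ΣAȲ = (5780.00)(85.00) + (2560.00)(16.00) + (896.00)(42.67) = 570489.33 mm³
X̄ = 334889.33 / 9236.00 = 36.26 mm
Ȳ = 570489.33 / 9236.00 = 61.77 mm

X̄ = 36.26 mm, Ȳ = 61.77 mm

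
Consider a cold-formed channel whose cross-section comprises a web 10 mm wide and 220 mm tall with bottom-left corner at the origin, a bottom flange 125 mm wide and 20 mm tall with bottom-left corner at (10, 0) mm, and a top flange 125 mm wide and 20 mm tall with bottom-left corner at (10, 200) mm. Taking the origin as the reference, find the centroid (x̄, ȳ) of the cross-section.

x̄ = 51.88 mm, ȳ = 110.00 mm

Part | A | x̄ᵢ | ȳᵢ | A·x̄ᵢ | A·ȳᵢ
web | 2200.00 | 5.00 | 110.00 | 11000.00 | 242000.00
bottom flange | 2500.00 | 72.50 | 10.00 | 181250.00 | 25000.00
top flange | 2500.00 | 72.50 | 210.00 | 181250.00 | 525000.00
Σ | 7200.00 |  |  | 373500.00 | 792000.00
x̄ = 373500.00 / 7200.00 = 51.88 mm
ȳ = 792000.00 / 7200.00 = 110.00 mm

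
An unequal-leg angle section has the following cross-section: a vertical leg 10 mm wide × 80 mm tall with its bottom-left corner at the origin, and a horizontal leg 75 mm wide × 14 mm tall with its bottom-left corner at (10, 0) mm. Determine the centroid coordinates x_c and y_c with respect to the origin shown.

Part | A | x̄ᵢ | ȳᵢ | A·x̄ᵢ | A·ȳᵢ
vertical leg | 800.00 | 5.00 | 40.00 | 4000.00 | 32000.00
horizontal leg | 1050.00 | 47.50 | 7.00 | 49875.00 | 7350.00
Σ | 1850.00 |  |  | 53875.00 | 39350.00
x_c = 53875.00 / 1850.00 = 29.12 mm
y_c = 39350.00 / 1850.00 = 21.27 mm

x_c = 29.12 mm, y_c = 21.27 mm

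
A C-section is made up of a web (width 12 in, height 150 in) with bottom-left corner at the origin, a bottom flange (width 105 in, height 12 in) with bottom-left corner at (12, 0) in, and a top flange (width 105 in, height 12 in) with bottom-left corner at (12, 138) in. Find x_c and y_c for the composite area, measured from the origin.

web: A = 12 × 150 = 1800.00, centroid at (6.00, 75.00).
bottom flange: A = 105 × 12 = 1260.00, centroid at (64.50, 6.00).
top flange: A = 105 × 12 = 1260.00, centroid at (64.50, 144.00).
ΣA = 4320.00 in², ΣAx_c = 173340.00 in³, ΣAy_c = 324000.00 in³.
x_c = 173340.00/4320.00 = 40.12 in; y_c = 324000.00/4320.00 = 75.00 in.

x_c = 40.12 in, y_c = 75.00 in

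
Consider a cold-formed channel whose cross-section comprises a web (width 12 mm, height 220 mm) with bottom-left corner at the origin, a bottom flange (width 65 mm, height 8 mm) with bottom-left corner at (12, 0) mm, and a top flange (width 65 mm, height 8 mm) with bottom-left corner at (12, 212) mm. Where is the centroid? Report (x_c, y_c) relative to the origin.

x_c = 16.88 mm, y_c = 110.00 mm

web: A = 12 × 220 = 2640.00, centroid at (6.00, 110.00).
bottom flange: A = 65 × 8 = 520.00, centroid at (44.50, 4.00).
top flange: A = 65 × 8 = 520.00, centroid at (44.50, 216.00).
ΣA = 3680.00 mm², ΣAx_c = 62120.00 mm³, ΣAy_c = 404800.00 mm³.
x_c = 62120.00/3680.00 = 16.88 mm; y_c = 404800.00/3680.00 = 110.00 mm.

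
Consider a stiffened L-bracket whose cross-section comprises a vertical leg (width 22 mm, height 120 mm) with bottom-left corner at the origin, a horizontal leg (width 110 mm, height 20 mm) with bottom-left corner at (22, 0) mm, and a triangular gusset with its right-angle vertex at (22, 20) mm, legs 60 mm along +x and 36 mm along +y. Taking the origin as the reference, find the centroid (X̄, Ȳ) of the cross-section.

vertical leg: A = 22 × 120 = 2640.00, centroid at (11.00, 60.00).
horizontal leg: A = 110 × 20 = 2200.00, centroid at (77.00, 10.00).
gusset: A = ½·60·36 = 1080.00, centroid at (42.00, 32.00).
ΣA = 5920.00 mm²
ΣAX̄ = (2640.00)(11.00) + (2200.00)(77.00) + (1080.00)(42.00) = 243800.00 mm³
ΣAȲ = (2640.00)(60.00) + (2200.00)(10.00) + (1080.00)(32.00) = 214960.00 mm³
X̄ = 243800.00 / 5920.00 = 41.18 mm
Ȳ = 214960.00 / 5920.00 = 36.31 mm

X̄ = 41.18 mm, Ȳ = 36.31 mm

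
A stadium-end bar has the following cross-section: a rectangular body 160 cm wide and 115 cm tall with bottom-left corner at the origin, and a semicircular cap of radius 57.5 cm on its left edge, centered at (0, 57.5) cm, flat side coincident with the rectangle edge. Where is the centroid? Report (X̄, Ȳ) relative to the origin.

X̄ = 57.02 cm, Ȳ = 57.50 cm

rectangular body: A = 160 × 115 = 18400.00, centroid at (80.00, 57.50).
semicircular end: A = ½π·57.5² = 5193.45, centroid at (-24.40, 57.50).
ΣA = 23593.45 cm²
ΣAX̄ = (18400.00)(80.00) + (5193.45)(-24.40) = 1345260.42 cm³
ΣAȲ = (18400.00)(57.50) + (5193.45)(57.50) = 1356623.11 cm³
X̄ = 1345260.42 / 23593.45 = 57.02 cm
Ȳ = 1356623.11 / 23593.45 = 57.50 cm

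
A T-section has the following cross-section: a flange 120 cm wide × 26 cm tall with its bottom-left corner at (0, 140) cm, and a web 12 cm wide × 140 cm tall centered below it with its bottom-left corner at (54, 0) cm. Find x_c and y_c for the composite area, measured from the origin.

x_c = 60.00 cm, y_c = 123.95 cm

Part | A | x̄ᵢ | ȳᵢ | A·x̄ᵢ | A·ȳᵢ
web | 1680.00 | 60.00 | 70.00 | 100800.00 | 117600.00
flange | 3120.00 | 60.00 | 153.00 | 187200.00 | 477360.00
Σ | 4800.00 |  |  | 288000.00 | 594960.00
x_c = 288000.00 / 4800.00 = 60.00 cm
y_c = 594960.00 / 4800.00 = 123.95 cm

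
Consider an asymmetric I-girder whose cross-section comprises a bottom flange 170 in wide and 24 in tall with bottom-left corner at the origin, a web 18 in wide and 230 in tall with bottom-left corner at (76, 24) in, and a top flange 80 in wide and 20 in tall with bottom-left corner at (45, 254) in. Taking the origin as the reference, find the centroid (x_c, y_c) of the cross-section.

x_c = 85.00 in, y_c = 106.60 in

bottom flange: A = 170 × 24 = 4080.00, centroid at (85.00, 12.00).
web: A = 18 × 230 = 4140.00, centroid at (85.00, 139.00).
top flange: A = 80 × 20 = 1600.00, centroid at (85.00, 264.00).
ΣA = 9820.00 in², ΣAx_c = 834700.00 in³, ΣAy_c = 1046820.00 in³.
x_c = 834700.00/9820.00 = 85.00 in; y_c = 1046820.00/9820.00 = 106.60 in.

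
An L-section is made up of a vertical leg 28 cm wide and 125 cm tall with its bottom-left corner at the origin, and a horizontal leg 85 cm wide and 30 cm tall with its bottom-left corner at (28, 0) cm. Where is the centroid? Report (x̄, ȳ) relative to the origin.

x̄ = 37.81 cm, ȳ = 42.48 cm

vertical leg: A = 28 × 125 = 3500.00, centroid at (14.00, 62.50).
horizontal leg: A = 85 × 30 = 2550.00, centroid at (70.50, 15.00).
ΣA = 6050.00 cm²
ΣAx̄ = (3500.00)(14.00) + (2550.00)(70.50) = 228775.00 cm³
ΣAȳ = (3500.00)(62.50) + (2550.00)(15.00) = 257000.00 cm³
x̄ = 228775.00 / 6050.00 = 37.81 cm
ȳ = 257000.00 / 6050.00 = 42.48 cm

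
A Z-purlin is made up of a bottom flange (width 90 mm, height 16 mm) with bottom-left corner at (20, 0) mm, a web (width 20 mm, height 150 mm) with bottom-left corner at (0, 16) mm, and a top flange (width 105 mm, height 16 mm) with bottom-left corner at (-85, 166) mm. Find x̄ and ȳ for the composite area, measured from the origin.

x̄ = 11.27 mm, ȳ = 94.25 mm

bottom flange: A = 90 × 16 = 1440.00, centroid at (65.00, 8.00).
web: A = 20 × 150 = 3000.00, centroid at (10.00, 91.00).
top flange: A = 105 × 16 = 1680.00, centroid at (-32.50, 174.00).
ΣA = 6120.00 mm², ΣAx̄ = 69000.00 mm³, ΣAȳ = 576840.00 mm³.
x̄ = 69000.00/6120.00 = 11.27 mm; ȳ = 576840.00/6120.00 = 94.25 mm.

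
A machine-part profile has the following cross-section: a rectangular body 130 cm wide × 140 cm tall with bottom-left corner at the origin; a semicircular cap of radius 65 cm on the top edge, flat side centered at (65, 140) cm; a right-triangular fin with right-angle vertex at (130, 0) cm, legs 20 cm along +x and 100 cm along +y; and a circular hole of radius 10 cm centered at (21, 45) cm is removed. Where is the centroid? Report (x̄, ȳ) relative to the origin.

x̄ = 68.35 cm, ȳ = 94.25 cm

rectangular body: A = 130 × 140 = 18200.00, centroid at (65.00, 70.00).
semicircular top: A = ½π·65² = 6636.61, centroid at (65.00, 167.59).
triangular fin: A = ½·20·100 = 1000.00, centroid at (136.67, 33.33).
hole: A = −π·10² = -314.16, centroid at (21.00, 45.00).
ΣA = 25522.46 cm², ΣAx̄ = 1744449.26 cm³, ΣAȳ = 2405405.53 cm³.
x̄ = 1744449.26/25522.46 = 68.35 cm; ȳ = 2405405.53/25522.46 = 94.25 cm.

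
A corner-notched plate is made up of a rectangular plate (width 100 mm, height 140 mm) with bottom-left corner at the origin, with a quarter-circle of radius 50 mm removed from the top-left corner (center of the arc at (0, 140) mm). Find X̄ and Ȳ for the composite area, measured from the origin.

plate: A = 100 × 140 = 14000.00, centroid at (50.00, 70.00).
removed quarter-circle: A = −¼π·50² = -1963.50, centroid at (21.22, 118.78).
ΣA = 12036.50 mm²
ΣAX̄ = (14000.00)(50.00) + (-1963.50)(21.22) = 658333.33 mm³
ΣAȲ = (14000.00)(70.00) + (-1963.50)(118.78) = 746777.31 mm³
X̄ = 658333.33 / 12036.50 = 54.69 mm
Ȳ = 746777.31 / 12036.50 = 62.04 mm

X̄ = 54.69 mm, Ȳ = 62.04 mm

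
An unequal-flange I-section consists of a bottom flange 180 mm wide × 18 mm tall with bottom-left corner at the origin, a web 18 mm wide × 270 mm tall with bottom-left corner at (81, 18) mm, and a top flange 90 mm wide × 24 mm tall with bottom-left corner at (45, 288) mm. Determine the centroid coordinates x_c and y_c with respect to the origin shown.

x_c = 90.00 mm, y_c = 138.47 mm

bottom flange: A = 180 × 18 = 3240.00, centroid at (90.00, 9.00).
web: A = 18 × 270 = 4860.00, centroid at (90.00, 153.00).
top flange: A = 90 × 24 = 2160.00, centroid at (90.00, 300.00).
ΣA = 10260.00 mm²
ΣAx_c = (3240.00)(90.00) + (4860.00)(90.00) + (2160.00)(90.00) = 923400.00 mm³
ΣAy_c = (3240.00)(9.00) + (4860.00)(153.00) + (2160.00)(300.00) = 1420740.00 mm³
x_c = 923400.00 / 10260.00 = 90.00 mm
y_c = 1420740.00 / 10260.00 = 138.47 mm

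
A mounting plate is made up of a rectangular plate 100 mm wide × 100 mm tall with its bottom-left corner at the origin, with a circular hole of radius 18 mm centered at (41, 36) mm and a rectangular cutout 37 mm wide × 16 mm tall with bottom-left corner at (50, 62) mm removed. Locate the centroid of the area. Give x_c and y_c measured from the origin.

plate: A = 100 × 100 = 10000.00, centroid at (50.00, 50.00).
hole 1: A = −π·18² = -1017.88, centroid at (41.00, 36.00).
hole 2: A = −(37 × 16) = -592.00, centroid at (68.50, 70.00).
ΣA = 8390.12 mm², ΣAx_c = 417715.08 mm³, ΣAy_c = 421916.46 mm³.
x_c = 417715.08/8390.12 = 49.79 mm; y_c = 421916.46/8390.12 = 50.29 mm.

x_c = 49.79 mm, y_c = 50.29 mm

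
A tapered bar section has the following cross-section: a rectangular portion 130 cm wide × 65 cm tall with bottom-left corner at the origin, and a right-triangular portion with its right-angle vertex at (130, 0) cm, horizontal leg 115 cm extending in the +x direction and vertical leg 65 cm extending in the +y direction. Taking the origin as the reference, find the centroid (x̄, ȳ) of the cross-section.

x̄ = 96.69 cm, ȳ = 29.18 cm

rectangular portion: A = 130 × 65 = 8450.00, centroid at (65.00, 32.50).
triangular portion: A = ½·115·65 = 3737.50, centroid at (168.33, 21.67).
ΣA = 12187.50 cm²
ΣAx̄ = (8450.00)(65.00) + (3737.50)(168.33) = 1178395.83 cm³
ΣAȳ = (8450.00)(32.50) + (3737.50)(21.67) = 355604.17 cm³
x̄ = 1178395.83 / 12187.50 = 96.69 cm
ȳ = 355604.17 / 12187.50 = 29.18 cm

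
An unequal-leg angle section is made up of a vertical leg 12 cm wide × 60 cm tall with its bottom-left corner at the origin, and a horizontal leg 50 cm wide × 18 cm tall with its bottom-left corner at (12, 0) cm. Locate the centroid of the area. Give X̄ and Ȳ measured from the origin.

X̄ = 23.22 cm, Ȳ = 18.33 cm

vertical leg: A = 12 × 60 = 720.00, centroid at (6.00, 30.00).
horizontal leg: A = 50 × 18 = 900.00, centroid at (37.00, 9.00).
ΣA = 1620.00 cm², ΣAX̄ = 37620.00 cm³, ΣAȲ = 29700.00 cm³.
X̄ = 37620.00/1620.00 = 23.22 cm; Ȳ = 29700.00/1620.00 = 18.33 cm.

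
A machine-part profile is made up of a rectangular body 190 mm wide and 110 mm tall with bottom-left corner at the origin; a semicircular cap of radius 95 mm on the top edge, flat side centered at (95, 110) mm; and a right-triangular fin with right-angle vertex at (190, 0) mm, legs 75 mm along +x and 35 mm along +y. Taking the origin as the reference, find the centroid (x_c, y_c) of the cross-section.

x_c = 99.33 mm, y_c = 90.57 mm

rectangular body: A = 190 × 110 = 20900.00, centroid at (95.00, 55.00).
semicircular top: A = ½π·95² = 14176.44, centroid at (95.00, 150.32).
triangular fin: A = ½·75·35 = 1312.50, centroid at (215.00, 11.67).
ΣA = 36388.94 mm², ΣAx_c = 3614449.00 mm³, ΣAy_c = 3295803.89 mm³.
x_c = 3614449.00/36388.94 = 99.33 mm; y_c = 3295803.89/36388.94 = 90.57 mm.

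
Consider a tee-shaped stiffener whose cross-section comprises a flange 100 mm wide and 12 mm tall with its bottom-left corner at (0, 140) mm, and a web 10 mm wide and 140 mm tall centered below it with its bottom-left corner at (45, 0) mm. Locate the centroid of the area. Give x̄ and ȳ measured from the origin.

web: A = 10 × 140 = 1400.00, centroid at (50.00, 70.00).
flange: A = 100 × 12 = 1200.00, centroid at (50.00, 146.00).
ΣA = 2600.00 mm², ΣAx̄ = 130000.00 mm³, ΣAȳ = 273200.00 mm³.
x̄ = 130000.00/2600.00 = 50.00 mm; ȳ = 273200.00/2600.00 = 105.08 mm.

x̄ = 50.00 mm, ȳ = 105.08 mm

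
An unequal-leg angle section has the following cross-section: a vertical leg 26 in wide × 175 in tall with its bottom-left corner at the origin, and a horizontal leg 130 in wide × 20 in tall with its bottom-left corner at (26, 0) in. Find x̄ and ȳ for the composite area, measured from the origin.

x̄ = 41.36 in, ȳ = 59.32 in

vertical leg: A = 26 × 175 = 4550.00, centroid at (13.00, 87.50).
horizontal leg: A = 130 × 20 = 2600.00, centroid at (91.00, 10.00).
ΣA = 7150.00 in², ΣAx̄ = 295750.00 in³, ΣAȳ = 424125.00 in³.
x̄ = 295750.00/7150.00 = 41.36 in; ȳ = 424125.00/7150.00 = 59.32 in.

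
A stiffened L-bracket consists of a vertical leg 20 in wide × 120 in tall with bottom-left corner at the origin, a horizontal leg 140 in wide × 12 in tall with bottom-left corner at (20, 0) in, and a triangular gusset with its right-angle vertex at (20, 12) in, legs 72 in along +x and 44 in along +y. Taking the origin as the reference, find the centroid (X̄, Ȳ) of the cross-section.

X̄ = 43.24 in, Ȳ = 34.66 in

Part | A | x̄ᵢ | ȳᵢ | A·x̄ᵢ | A·ȳᵢ
vertical leg | 2400.00 | 10.00 | 60.00 | 24000.00 | 144000.00
horizontal leg | 1680.00 | 90.00 | 6.00 | 151200.00 | 10080.00
gusset | 1584.00 | 44.00 | 26.67 | 69696.00 | 42240.00
Σ | 5664.00 |  |  | 244896.00 | 196320.00
X̄ = 244896.00 / 5664.00 = 43.24 in
Ȳ = 196320.00 / 5664.00 = 34.66 in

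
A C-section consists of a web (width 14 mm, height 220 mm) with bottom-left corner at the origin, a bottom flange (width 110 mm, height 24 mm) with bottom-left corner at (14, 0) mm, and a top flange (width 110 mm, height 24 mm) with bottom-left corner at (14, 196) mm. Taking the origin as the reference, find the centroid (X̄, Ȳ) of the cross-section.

web: A = 14 × 220 = 3080.00, centroid at (7.00, 110.00).
bottom flange: A = 110 × 24 = 2640.00, centroid at (69.00, 12.00).
top flange: A = 110 × 24 = 2640.00, centroid at (69.00, 208.00).
ΣA = 8360.00 mm²
ΣAX̄ = (3080.00)(7.00) + (2640.00)(69.00) + (2640.00)(69.00) = 385880.00 mm³
ΣAȲ = (3080.00)(110.00) + (2640.00)(12.00) + (2640.00)(208.00) = 919600.00 mm³
X̄ = 385880.00 / 8360.00 = 46.16 mm
Ȳ = 919600.00 / 8360.00 = 110.00 mm

X̄ = 46.16 mm, Ȳ = 110.00 mm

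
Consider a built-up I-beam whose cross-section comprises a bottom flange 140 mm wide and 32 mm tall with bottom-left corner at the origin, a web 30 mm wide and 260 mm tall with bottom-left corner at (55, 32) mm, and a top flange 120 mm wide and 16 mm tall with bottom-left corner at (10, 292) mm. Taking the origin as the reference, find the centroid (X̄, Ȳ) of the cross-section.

bottom flange: A = 140 × 32 = 4480.00, centroid at (70.00, 16.00).
web: A = 30 × 260 = 7800.00, centroid at (70.00, 162.00).
top flange: A = 120 × 16 = 1920.00, centroid at (70.00, 300.00).
ΣA = 14200.00 mm²
ΣAX̄ = (4480.00)(70.00) + (7800.00)(70.00) + (1920.00)(70.00) = 994000.00 mm³
ΣAȲ = (4480.00)(16.00) + (7800.00)(162.00) + (1920.00)(300.00) = 1911280.00 mm³
X̄ = 994000.00 / 14200.00 = 70.00 mm
Ȳ = 1911280.00 / 14200.00 = 134.60 mm

X̄ = 70.00 mm, Ȳ = 134.60 mm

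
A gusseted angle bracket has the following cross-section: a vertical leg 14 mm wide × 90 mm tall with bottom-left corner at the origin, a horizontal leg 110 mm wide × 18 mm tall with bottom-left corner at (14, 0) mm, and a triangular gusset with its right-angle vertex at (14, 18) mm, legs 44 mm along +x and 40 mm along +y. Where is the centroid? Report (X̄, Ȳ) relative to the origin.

vertical leg: A = 14 × 90 = 1260.00, centroid at (7.00, 45.00).
horizontal leg: A = 110 × 18 = 1980.00, centroid at (69.00, 9.00).
gusset: A = ½·44·40 = 880.00, centroid at (28.67, 31.33).
ΣA = 4120.00 mm², ΣAX̄ = 170666.67 mm³, ΣAȲ = 102093.33 mm³.
X̄ = 170666.67/4120.00 = 41.42 mm; Ȳ = 102093.33/4120.00 = 24.78 mm.

X̄ = 41.42 mm, Ȳ = 24.78 mm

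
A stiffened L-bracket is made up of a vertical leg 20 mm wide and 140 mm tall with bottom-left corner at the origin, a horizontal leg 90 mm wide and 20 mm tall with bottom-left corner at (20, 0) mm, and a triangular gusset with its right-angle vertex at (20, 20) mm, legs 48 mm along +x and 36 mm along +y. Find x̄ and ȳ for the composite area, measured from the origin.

Part | A | x̄ᵢ | ȳᵢ | A·x̄ᵢ | A·ȳᵢ
vertical leg | 2800.00 | 10.00 | 70.00 | 28000.00 | 196000.00
horizontal leg | 1800.00 | 65.00 | 10.00 | 117000.00 | 18000.00
gusset | 864.00 | 36.00 | 32.00 | 31104.00 | 27648.00
Σ | 5464.00 |  |  | 176104.00 | 241648.00
x̄ = 176104.00 / 5464.00 = 32.23 mm
ȳ = 241648.00 / 5464.00 = 44.23 mm

x̄ = 32.23 mm, ȳ = 44.23 mm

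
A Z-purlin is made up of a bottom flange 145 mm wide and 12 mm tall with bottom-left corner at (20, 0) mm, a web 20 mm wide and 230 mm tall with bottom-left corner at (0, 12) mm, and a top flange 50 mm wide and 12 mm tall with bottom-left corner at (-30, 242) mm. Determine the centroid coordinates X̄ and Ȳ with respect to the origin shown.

bottom flange: A = 145 × 12 = 1740.00, centroid at (92.50, 6.00).
web: A = 20 × 230 = 4600.00, centroid at (10.00, 127.00).
top flange: A = 50 × 12 = 600.00, centroid at (-5.00, 248.00).
ΣA = 6940.00 mm²
ΣAX̄ = (1740.00)(92.50) + (4600.00)(10.00) + (600.00)(-5.00) = 203950.00 mm³
ΣAȲ = (1740.00)(6.00) + (4600.00)(127.00) + (600.00)(248.00) = 743440.00 mm³
X̄ = 203950.00 / 6940.00 = 29.39 mm
Ȳ = 743440.00 / 6940.00 = 107.12 mm

X̄ = 29.39 mm, Ȳ = 107.12 mm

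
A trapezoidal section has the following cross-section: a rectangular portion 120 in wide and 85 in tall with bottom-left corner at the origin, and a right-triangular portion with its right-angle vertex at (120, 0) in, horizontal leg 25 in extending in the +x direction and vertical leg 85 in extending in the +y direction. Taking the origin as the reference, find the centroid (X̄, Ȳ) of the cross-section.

Part | A | x̄ᵢ | ȳᵢ | A·x̄ᵢ | A·ȳᵢ
rectangular portion | 10200.00 | 60.00 | 42.50 | 612000.00 | 433500.00
triangular portion | 1062.50 | 128.33 | 28.33 | 136354.17 | 30104.17
Σ | 11262.50 |  |  | 748354.17 | 463604.17
X̄ = 748354.17 / 11262.50 = 66.45 in
Ȳ = 463604.17 / 11262.50 = 41.16 in

X̄ = 66.45 in, Ȳ = 41.16 in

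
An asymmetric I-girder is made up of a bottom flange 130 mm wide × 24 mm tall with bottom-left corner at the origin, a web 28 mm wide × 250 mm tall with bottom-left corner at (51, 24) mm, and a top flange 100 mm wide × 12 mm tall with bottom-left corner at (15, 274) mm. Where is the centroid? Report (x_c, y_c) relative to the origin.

x_c = 65.00 mm, y_c = 125.13 mm

bottom flange: A = 130 × 24 = 3120.00, centroid at (65.00, 12.00).
web: A = 28 × 250 = 7000.00, centroid at (65.00, 149.00).
top flange: A = 100 × 12 = 1200.00, centroid at (65.00, 280.00).
ΣA = 11320.00 mm²
ΣAx_c = (3120.00)(65.00) + (7000.00)(65.00) + (1200.00)(65.00) = 735800.00 mm³
ΣAy_c = (3120.00)(12.00) + (7000.00)(149.00) + (1200.00)(280.00) = 1416440.00 mm³
x_c = 735800.00 / 11320.00 = 65.00 mm
y_c = 1416440.00 / 11320.00 = 125.13 mm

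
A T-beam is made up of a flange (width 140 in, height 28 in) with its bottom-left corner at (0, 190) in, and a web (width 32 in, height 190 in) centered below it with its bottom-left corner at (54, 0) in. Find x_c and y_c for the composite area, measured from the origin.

x_c = 70.00 in, y_c = 137.73 in

web: A = 32 × 190 = 6080.00, centroid at (70.00, 95.00).
flange: A = 140 × 28 = 3920.00, centroid at (70.00, 204.00).
ΣA = 10000.00 in², ΣAx_c = 700000.00 in³, ΣAy_c = 1377280.00 in³.
x_c = 700000.00/10000.00 = 70.00 in; y_c = 1377280.00/10000.00 = 137.73 in.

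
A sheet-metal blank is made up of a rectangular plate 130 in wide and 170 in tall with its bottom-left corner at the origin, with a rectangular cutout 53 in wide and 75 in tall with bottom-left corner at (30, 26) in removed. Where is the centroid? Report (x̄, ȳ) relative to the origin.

x̄ = 66.86 in, ȳ = 89.72 in

plate: A = 130 × 170 = 22100.00, centroid at (65.00, 85.00).
hole: A = −(53 × 75) = -3975.00, centroid at (56.50, 63.50).
ΣA = 18125.00 in², ΣAx̄ = 1211912.50 in³, ΣAȳ = 1626087.50 in³.
x̄ = 1211912.50/18125.00 = 66.86 in; ȳ = 1626087.50/18125.00 = 89.72 in.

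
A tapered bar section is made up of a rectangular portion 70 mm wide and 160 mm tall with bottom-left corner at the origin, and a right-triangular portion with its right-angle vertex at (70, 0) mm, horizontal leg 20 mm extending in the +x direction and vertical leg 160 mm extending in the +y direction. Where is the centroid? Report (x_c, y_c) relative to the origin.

rectangular portion: A = 70 × 160 = 11200.00, centroid at (35.00, 80.00).
triangular portion: A = ½·20·160 = 1600.00, centroid at (76.67, 53.33).
ΣA = 12800.00 mm², ΣAx_c = 514666.67 mm³, ΣAy_c = 981333.33 mm³.
x_c = 514666.67/12800.00 = 40.21 mm; y_c = 981333.33/12800.00 = 76.67 mm.

x_c = 40.21 mm, y_c = 76.67 mm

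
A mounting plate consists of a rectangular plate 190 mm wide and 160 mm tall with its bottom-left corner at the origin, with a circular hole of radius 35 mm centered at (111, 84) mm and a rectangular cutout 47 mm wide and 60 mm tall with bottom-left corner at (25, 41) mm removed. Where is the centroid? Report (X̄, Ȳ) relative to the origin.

Part | A | x̄ᵢ | ȳᵢ | A·x̄ᵢ | A·ȳᵢ
plate | 30400.00 | 95.00 | 80.00 | 2888000.00 | 2432000.00
hole 1 | -3848.45 | 111.00 | 84.00 | -427178.06 | -323269.88
hole 2 | -2820.00 | 48.50 | 71.00 | -136770.00 | -200220.00
Σ | 23731.55 |  |  | 2324051.94 | 1908510.12
X̄ = 2324051.94 / 23731.55 = 97.93 mm
Ȳ = 1908510.12 / 23731.55 = 80.42 mm

X̄ = 97.93 mm, Ȳ = 80.42 mm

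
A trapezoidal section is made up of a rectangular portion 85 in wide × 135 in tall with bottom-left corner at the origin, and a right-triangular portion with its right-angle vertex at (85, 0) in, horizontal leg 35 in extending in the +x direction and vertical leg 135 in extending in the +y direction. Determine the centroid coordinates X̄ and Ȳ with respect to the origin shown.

X̄ = 51.75 in, Ȳ = 63.66 in

rectangular portion: A = 85 × 135 = 11475.00, centroid at (42.50, 67.50).
triangular portion: A = ½·35·135 = 2362.50, centroid at (96.67, 45.00).
ΣA = 13837.50 in²
ΣAX̄ = (11475.00)(42.50) + (2362.50)(96.67) = 716062.50 in³
ΣAȲ = (11475.00)(67.50) + (2362.50)(45.00) = 880875.00 in³
X̄ = 716062.50 / 13837.50 = 51.75 in
Ȳ = 880875.00 / 13837.50 = 63.66 in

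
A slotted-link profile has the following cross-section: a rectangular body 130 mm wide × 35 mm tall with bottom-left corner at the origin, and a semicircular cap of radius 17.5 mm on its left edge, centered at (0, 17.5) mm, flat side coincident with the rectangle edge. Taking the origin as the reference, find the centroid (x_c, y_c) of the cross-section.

x_c = 58.07 mm, y_c = 17.50 mm

Part | A | x̄ᵢ | ȳᵢ | A·x̄ᵢ | A·ȳᵢ
rectangular body | 4550.00 | 65.00 | 17.50 | 295750.00 | 79625.00
semicircular end | 481.06 | -7.43 | 17.50 | -3572.92 | 8418.49
Σ | 5031.06 |  |  | 292177.08 | 88043.49
x_c = 292177.08 / 5031.06 = 58.07 mm
y_c = 88043.49 / 5031.06 = 17.50 mm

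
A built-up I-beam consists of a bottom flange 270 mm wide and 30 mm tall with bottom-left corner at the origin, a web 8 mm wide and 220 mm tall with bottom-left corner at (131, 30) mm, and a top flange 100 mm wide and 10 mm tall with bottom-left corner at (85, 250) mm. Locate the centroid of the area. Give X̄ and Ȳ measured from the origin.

X̄ = 135.00 mm, Ȳ = 57.36 mm

bottom flange: A = 270 × 30 = 8100.00, centroid at (135.00, 15.00).
web: A = 8 × 220 = 1760.00, centroid at (135.00, 140.00).
top flange: A = 100 × 10 = 1000.00, centroid at (135.00, 255.00).
ΣA = 10860.00 mm², ΣAX̄ = 1466100.00 mm³, ΣAȲ = 622900.00 mm³.
X̄ = 1466100.00/10860.00 = 135.00 mm; Ȳ = 622900.00/10860.00 = 57.36 mm.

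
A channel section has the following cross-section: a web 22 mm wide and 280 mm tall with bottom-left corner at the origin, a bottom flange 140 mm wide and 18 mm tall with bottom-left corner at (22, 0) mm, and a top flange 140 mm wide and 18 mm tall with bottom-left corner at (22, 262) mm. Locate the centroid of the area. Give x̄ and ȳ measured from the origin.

Part | A | x̄ᵢ | ȳᵢ | A·x̄ᵢ | A·ȳᵢ
web | 6160.00 | 11.00 | 140.00 | 67760.00 | 862400.00
bottom flange | 2520.00 | 92.00 | 9.00 | 231840.00 | 22680.00
top flange | 2520.00 | 92.00 | 271.00 | 231840.00 | 682920.00
Σ | 11200.00 |  |  | 531440.00 | 1568000.00
x̄ = 531440.00 / 11200.00 = 47.45 mm
ȳ = 1568000.00 / 11200.00 = 140.00 mm

x̄ = 47.45 mm, ȳ = 140.00 mm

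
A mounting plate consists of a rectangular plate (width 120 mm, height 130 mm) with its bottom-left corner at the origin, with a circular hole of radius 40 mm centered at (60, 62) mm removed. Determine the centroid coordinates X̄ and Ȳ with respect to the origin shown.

Part | A | x̄ᵢ | ȳᵢ | A·x̄ᵢ | A·ȳᵢ
plate | 15600.00 | 60.00 | 65.00 | 936000.00 | 1014000.00
hole | -5026.55 | 60.00 | 62.00 | -301592.89 | -311645.99
Σ | 10573.45 |  |  | 634407.11 | 702354.01
X̄ = 634407.11 / 10573.45 = 60.00 mm
Ȳ = 702354.01 / 10573.45 = 66.43 mm

X̄ = 60.00 mm, Ȳ = 66.43 mm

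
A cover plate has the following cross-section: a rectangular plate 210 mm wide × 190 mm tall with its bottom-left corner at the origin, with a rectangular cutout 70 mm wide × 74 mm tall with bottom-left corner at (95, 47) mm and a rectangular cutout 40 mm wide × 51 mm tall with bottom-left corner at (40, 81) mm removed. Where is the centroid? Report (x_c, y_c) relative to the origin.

x_c = 103.85 mm, y_c = 96.03 mm

plate: A = 210 × 190 = 39900.00, centroid at (105.00, 95.00).
hole 1: A = −(70 × 74) = -5180.00, centroid at (130.00, 84.00).
hole 2: A = −(40 × 51) = -2040.00, centroid at (60.00, 106.50).
ΣA = 32680.00 mm², ΣAx_c = 3393700.00 mm³, ΣAy_c = 3138120.00 mm³.
x_c = 3393700.00/32680.00 = 103.85 mm; y_c = 3138120.00/32680.00 = 96.03 mm.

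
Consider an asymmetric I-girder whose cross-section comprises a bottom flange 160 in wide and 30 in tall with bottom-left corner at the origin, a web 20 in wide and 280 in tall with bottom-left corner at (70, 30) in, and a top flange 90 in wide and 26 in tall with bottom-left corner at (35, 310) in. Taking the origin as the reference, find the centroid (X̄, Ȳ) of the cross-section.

X̄ = 80.00 in, Ȳ = 139.70 in

bottom flange: A = 160 × 30 = 4800.00, centroid at (80.00, 15.00).
web: A = 20 × 280 = 5600.00, centroid at (80.00, 170.00).
top flange: A = 90 × 26 = 2340.00, centroid at (80.00, 323.00).
ΣA = 12740.00 in², ΣAX̄ = 1019200.00 in³, ΣAȲ = 1779820.00 in³.
X̄ = 1019200.00/12740.00 = 80.00 in; Ȳ = 1779820.00/12740.00 = 139.70 in.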